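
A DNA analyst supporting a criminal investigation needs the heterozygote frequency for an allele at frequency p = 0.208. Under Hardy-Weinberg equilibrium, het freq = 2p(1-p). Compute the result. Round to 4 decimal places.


Hardy-Weinberg heterozygote frequency:
q = 1 - p = 1 - 0.208 = 0.792
2pq = 2 * 0.208 * 0.792 = 0.3295

0.3295


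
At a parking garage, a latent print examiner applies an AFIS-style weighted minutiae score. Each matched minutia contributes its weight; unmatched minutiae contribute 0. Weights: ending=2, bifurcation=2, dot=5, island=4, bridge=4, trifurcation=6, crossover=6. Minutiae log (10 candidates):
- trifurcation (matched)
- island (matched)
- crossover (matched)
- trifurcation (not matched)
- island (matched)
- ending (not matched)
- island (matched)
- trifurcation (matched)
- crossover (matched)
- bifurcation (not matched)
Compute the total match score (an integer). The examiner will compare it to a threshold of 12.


Weighted minutiae match score:
  trifurcation: matched, +6 (running total 6)
  island: matched, +4 (running total 10)
  crossover: matched, +6 (running total 16)
  trifurcation: not matched, +0
  island: matched, +4 (running total 20)
  ending: not matched, +0
  island: matched, +4 (running total 24)
  trifurcation: matched, +6 (running total 30)
  crossover: matched, +6 (running total 36)
  bifurcation: not matched, +0
Total score = 36
Threshold = 12; verdict = identification

36


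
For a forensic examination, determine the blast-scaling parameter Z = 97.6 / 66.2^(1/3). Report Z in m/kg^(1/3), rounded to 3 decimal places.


Scaled distance calculation:
W^(1/3) = 66.2^(1/3) = 4.045318
Z = R / W^(1/3) = 97.6 / 4.045318
Z = 24.127 m/kg^(1/3)

24.127


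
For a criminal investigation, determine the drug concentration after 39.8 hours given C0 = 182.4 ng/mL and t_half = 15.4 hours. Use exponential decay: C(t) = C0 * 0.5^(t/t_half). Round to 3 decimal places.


Drug concentration decay:
Number of half-lives = t / t_half = 39.8 / 15.4 = 2.584416
Decay factor = 0.5^2.584416 = 0.16672981
C(t) = 182.4 * 0.16672981 = 30.412 ng/mL

30.412


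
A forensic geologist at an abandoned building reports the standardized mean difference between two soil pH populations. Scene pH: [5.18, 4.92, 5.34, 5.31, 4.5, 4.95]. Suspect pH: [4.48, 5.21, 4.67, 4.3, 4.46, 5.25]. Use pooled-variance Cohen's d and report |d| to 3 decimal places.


Pooled-variance Cohen's d for soil pH comparison:
Scene mean = 30.2 / 6 = 5.033333
Suspect mean = 28.37 / 6 = 4.728333
Scene sample variance s_s^2 = 0.099267
Suspect sample variance s_c^2 = 0.164937
Pooled variance = ((n_s-1)*s_s^2 + (n_c-1)*s_c^2) / (n_s + n_c - 2) = 0.132102
Pooled SD = sqrt(0.132102) = 0.363458
Mean difference = 0.305
|d| = |0.305| / 0.363458 = 0.839

0.839


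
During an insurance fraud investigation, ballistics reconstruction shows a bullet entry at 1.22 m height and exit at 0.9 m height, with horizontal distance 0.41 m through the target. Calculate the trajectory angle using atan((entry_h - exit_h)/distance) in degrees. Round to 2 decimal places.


Bullet trajectory angle:
Height difference = 1.22 - 0.9 = 0.32 m
angle = atan(0.32 / 0.41)
angle = atan(0.780488)
angle = 37.97 degrees

37.97


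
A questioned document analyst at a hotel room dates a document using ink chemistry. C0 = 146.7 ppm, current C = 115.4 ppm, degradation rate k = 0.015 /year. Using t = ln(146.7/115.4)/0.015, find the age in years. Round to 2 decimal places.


Document age estimation:
C0/C = 146.7 / 115.4 = 1.271231
ln(C0/C) = 0.239986
t = 0.239986 / 0.015 = 16.00 years

16.00


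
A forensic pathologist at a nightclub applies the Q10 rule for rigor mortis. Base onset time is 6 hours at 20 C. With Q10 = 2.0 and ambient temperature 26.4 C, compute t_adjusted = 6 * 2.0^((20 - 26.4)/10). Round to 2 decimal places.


Rigor mortis time adjustment:
Exponent = (T_ref - T_actual) / 10 = (20 - 26.4) / 10 = -0.64
Q10 factor = 2.0^-0.64 = 0.64171
t_adjusted = 6 * 0.64171 = 3.85 hours

3.85


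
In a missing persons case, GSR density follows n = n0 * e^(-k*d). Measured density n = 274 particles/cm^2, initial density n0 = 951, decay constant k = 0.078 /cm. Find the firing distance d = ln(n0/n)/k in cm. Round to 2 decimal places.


GSR distance calculation:
n0/n = 951 / 274 = 3.470803
ln(n0/n) = 1.244386
d = 1.244386 / 0.078 = 15.95 cm

15.95


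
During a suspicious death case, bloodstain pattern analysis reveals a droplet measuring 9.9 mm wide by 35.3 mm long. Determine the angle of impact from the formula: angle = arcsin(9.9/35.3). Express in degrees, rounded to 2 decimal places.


Blood spatter impact angle calculation:
width / length = 9.9 / 35.3 = 0.280453
angle = arcsin(0.280453)
angle = 16.29 degrees

16.29


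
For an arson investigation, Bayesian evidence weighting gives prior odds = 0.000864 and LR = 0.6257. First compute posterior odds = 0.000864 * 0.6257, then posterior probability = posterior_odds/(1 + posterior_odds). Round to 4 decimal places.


Bayesian evidence evaluation:
Posterior odds = prior_odds * LR = 0.000864 * 0.6257 = 0.0005406048
Posterior probability = posterior_odds / (1 + posterior_odds)
= 0.0005406048 / (1 + 0.0005406048)
= 0.0005406048 / 1.0005406048
= 0.0005

0.0005


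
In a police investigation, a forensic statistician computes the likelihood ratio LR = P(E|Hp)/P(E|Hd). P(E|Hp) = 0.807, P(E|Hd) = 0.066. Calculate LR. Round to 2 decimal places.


Likelihood ratio calculation:
LR = P(E|Hp) / P(E|Hd)
LR = 0.807 / 0.066
LR = 12.23

12.23


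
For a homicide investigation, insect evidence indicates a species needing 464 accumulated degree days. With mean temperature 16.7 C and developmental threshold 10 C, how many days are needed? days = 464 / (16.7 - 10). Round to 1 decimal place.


Insect development time:
Effective temperature = avg_temp - T_base = 16.7 - 10 = 6.7 C
Days = ADD / effective_temp = 464 / 6.7 = 69.3 days

69.3


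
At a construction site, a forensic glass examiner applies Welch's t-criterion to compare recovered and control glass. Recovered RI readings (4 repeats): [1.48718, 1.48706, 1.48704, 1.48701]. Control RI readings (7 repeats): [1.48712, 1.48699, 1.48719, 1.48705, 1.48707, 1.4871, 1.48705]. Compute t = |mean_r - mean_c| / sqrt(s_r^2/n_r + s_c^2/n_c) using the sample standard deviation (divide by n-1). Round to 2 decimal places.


Welch's t-criterion for glass RI comparison:
Recovered mean = sum / n_r = 5.94829 / 4 = 1.4870725
Control mean = sum / n_c = 10.40957 / 7 = 1.4870814
Recovered sample variance s_r^2 = 5.55833e-09
Control sample variance s_c^2 = 4.01429e-09
Welch SE (unpooled) = sqrt(s_r^2/n_r + s_c^2/n_c) = sqrt(1.38958e-09 + 5.73469e-10) = sqrt(1.96305e-09) = 4.43063e-05
|mean_r - mean_c| = 8.92857e-06
t = 8.92857e-06 / 4.43063e-05 = 0.20

0.20


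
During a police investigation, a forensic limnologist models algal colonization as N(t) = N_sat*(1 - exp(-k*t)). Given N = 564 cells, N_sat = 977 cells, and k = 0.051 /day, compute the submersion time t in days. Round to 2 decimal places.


PMSI from diatom colonization curve:
N / N_sat = 564 / 977 = 0.577277
1 - N/N_sat = 0.422723
ln(1 - N/N_sat) = -0.861038
t = -ln(1 - N/N_sat) / k = -(-0.861038) / 0.051 = 16.88 days

16.88


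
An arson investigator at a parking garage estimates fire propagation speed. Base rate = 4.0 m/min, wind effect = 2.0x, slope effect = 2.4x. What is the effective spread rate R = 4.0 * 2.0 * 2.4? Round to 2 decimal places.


Fire spread rate calculation:
R = R0 * wind_factor * slope_factor
= 4.0 * 2.0 * 2.4
= 8 * 2.4
= 19.20 m/min

19.20


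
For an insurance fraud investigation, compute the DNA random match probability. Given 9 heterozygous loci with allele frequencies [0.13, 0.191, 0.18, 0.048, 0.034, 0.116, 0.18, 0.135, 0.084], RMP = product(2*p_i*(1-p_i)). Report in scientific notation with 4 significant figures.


Computing RMP for 9 loci:
Locus 1: 2 * 0.13 * 0.87 = 0.2262
Locus 2: 2 * 0.191 * 0.809 = 0.309038
Locus 3: 2 * 0.18 * 0.82 = 0.2952
Locus 4: 2 * 0.048 * 0.952 = 0.091392
Locus 5: 2 * 0.034 * 0.966 = 0.065688
Locus 6: 2 * 0.116 * 0.884 = 0.205088
Locus 7: 2 * 0.18 * 0.82 = 0.2952
Locus 8: 2 * 0.135 * 0.865 = 0.23355
Locus 9: 2 * 0.084 * 0.916 = 0.153888
RMP = 2.696e-07

2.696e-07


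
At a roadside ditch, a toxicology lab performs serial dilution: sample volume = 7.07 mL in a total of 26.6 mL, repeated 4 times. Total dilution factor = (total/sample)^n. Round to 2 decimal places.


Dilution factor calculation:
Single dilution = V_total / V_sample = 26.6 / 7.07 ≈ 3.762376
Number of dilutions = 4
Total DF = (26.6 / 7.07)^4 (full precision, rounded at the end) = 200.38

200.38


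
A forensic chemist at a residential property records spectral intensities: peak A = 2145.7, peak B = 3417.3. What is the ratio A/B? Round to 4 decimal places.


Spectral peak ratio:
Peak A = 2145.7 counts
Peak B = 3417.3 counts
Ratio = 2145.7 / 3417.3 = 0.6279

0.6279


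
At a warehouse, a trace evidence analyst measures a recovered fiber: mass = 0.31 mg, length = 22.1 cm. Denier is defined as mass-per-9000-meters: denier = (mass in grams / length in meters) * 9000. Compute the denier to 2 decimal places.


Denier calculation:
Mass in grams = 0.31 mg / 1000 = 0.00031 g
Length in meters = 22.1 cm / 100 = 0.221 m
Linear density = mass / length = 0.00031 / 0.221 = 0.00140271 g/m
Denier = (g/m) * 9000 = 0.00140271 * 9000 = 12.62

12.62


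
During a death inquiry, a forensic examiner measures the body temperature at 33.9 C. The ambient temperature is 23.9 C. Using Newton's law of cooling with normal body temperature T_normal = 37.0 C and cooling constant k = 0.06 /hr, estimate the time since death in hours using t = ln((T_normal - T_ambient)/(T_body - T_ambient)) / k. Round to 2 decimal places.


Using Newton's law of cooling:
t = ln((T_normal - T_ambient) / (T_body - T_ambient)) / k
T_normal - T_ambient = 13.1
T_body - T_ambient = 10.0
Ratio = 1.31
ln(ratio) = 0.270027
t = 0.270027 / 0.06 = 4.50 hours

4.50


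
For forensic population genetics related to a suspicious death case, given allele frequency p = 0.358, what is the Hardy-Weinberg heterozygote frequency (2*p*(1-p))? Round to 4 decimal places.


Hardy-Weinberg heterozygote frequency:
q = 1 - p = 1 - 0.358 = 0.642
2pq = 2 * 0.358 * 0.642 = 0.4597

0.4597


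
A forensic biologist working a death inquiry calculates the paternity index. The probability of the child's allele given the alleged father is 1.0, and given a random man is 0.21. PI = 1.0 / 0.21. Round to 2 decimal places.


Paternity Index calculation:
PI = P(allele|father) / P(allele|random)
PI = 1.0 / 0.21
PI = 4.76

4.76


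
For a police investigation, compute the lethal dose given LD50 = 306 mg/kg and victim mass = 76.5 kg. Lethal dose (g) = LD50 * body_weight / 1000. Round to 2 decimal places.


Lethal dose calculation:
Lethal dose = LD50 * body_weight / 1000
= 306 * 76.5 / 1000
= 23409 / 1000
= 23.41 g

23.41


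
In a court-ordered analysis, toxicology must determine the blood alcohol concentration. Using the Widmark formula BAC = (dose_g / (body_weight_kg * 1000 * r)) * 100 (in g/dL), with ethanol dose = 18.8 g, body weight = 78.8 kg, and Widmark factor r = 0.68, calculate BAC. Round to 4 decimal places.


Applying the Widmark formula:
BAC = (dose_g / (body_wt * 1000 * r)) * 100
Denominator = 78.8 * 1000 * 0.68 = 53584
BAC = (18.8 / 53584) * 100
BAC = 0.0351 g/dL

0.0351


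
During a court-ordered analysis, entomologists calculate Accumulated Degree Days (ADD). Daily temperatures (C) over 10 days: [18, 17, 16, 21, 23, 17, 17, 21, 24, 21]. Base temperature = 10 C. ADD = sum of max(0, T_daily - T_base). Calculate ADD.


Computing ADD day by day:
Day 1: max(0, 18 - 10) = 8
Day 2: max(0, 17 - 10) = 7
Day 3: max(0, 16 - 10) = 6
Day 4: max(0, 21 - 10) = 11
Day 5: max(0, 23 - 10) = 13
Day 6: max(0, 17 - 10) = 7
Day 7: max(0, 17 - 10) = 7
Day 8: max(0, 21 - 10) = 11
Day 9: max(0, 24 - 10) = 14
Day 10: max(0, 21 - 10) = 11
Total ADD = 95

95


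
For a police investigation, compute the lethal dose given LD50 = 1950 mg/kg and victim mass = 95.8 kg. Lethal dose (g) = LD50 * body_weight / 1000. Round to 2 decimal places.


Lethal dose calculation:
Lethal dose = LD50 * body_weight / 1000
= 1950 * 95.8 / 1000
= 186810 / 1000
= 186.81 g

186.81


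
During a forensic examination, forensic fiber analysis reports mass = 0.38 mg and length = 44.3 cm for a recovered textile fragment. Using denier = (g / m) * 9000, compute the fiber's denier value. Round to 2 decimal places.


Denier calculation:
Mass in grams = 0.38 mg / 1000 = 0.00038 g
Length in meters = 44.3 cm / 100 = 0.443 m
Linear density = mass / length = 0.00038 / 0.443 = 0.00085779 g/m
Denier = (g/m) * 9000 = 0.00085779 * 9000 = 7.72

7.72


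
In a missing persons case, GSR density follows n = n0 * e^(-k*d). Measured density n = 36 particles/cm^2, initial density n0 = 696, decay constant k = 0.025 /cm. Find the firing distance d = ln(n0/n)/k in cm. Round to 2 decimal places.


GSR distance calculation:
n0/n = 696 / 36 = 19.333333
ln(n0/n) = 2.961831
d = 2.961831 / 0.025 = 118.47 cm

118.47


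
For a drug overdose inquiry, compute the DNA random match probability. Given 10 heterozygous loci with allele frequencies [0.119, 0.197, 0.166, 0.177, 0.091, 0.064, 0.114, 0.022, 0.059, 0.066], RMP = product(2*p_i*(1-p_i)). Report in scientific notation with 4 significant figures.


Computing RMP for 10 loci:
Locus 1: 2 * 0.119 * 0.881 = 0.209678
Locus 2: 2 * 0.197 * 0.803 = 0.316382
Locus 3: 2 * 0.166 * 0.834 = 0.276888
Locus 4: 2 * 0.177 * 0.823 = 0.291342
Locus 5: 2 * 0.091 * 0.909 = 0.165438
Locus 6: 2 * 0.064 * 0.936 = 0.119808
Locus 7: 2 * 0.114 * 0.886 = 0.202008
Locus 8: 2 * 0.022 * 0.978 = 0.043032
Locus 9: 2 * 0.059 * 0.941 = 0.111038
Locus 10: 2 * 0.066 * 0.934 = 0.123288
RMP = 1.262e-08

1.262e-08


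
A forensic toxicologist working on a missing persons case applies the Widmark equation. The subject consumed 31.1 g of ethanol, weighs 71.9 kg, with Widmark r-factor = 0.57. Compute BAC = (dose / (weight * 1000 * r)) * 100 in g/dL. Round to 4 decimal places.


Applying the Widmark formula:
BAC = (dose_g / (body_wt * 1000 * r)) * 100
Denominator = 71.9 * 1000 * 0.57 = 40983
BAC = (31.1 / 40983) * 100
BAC = 0.0759 g/dL

0.0759


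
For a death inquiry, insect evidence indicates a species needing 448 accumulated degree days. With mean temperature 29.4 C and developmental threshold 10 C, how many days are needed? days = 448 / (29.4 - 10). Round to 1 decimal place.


Insect development time:
Effective temperature = avg_temp - T_base = 29.4 - 10 = 19.4 C
Days = ADD / effective_temp = 448 / 19.4 = 23.1 days

23.1


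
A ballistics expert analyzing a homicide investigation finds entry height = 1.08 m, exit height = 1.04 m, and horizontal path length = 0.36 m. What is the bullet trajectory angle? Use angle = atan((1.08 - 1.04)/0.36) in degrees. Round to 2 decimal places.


Bullet trajectory angle:
Height difference = 1.08 - 1.04 = 0.04 m
angle = atan(0.04 / 0.36)
angle = atan(0.111111)
angle = 6.34 degrees

6.34


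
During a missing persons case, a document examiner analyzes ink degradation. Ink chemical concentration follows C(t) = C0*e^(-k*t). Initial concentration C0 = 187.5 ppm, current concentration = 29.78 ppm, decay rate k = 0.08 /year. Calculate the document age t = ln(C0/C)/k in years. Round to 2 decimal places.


Document age estimation:
C0/C = 187.5 / 29.78 = 6.296172
ln(C0/C) = 1.839942
t = 1.839942 / 0.08 = 23.00 years

23.00


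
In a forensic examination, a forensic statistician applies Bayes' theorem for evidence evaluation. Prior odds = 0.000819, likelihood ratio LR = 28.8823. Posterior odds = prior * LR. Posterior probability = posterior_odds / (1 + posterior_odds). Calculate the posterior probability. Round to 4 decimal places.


Bayesian evidence evaluation:
Posterior odds = prior_odds * LR = 0.000819 * 28.8823 = 0.0236546
Posterior probability = posterior_odds / (1 + posterior_odds)
= 0.0236546 / (1 + 0.0236546)
= 0.0236546 / 1.0236546
= 0.0231

0.0231


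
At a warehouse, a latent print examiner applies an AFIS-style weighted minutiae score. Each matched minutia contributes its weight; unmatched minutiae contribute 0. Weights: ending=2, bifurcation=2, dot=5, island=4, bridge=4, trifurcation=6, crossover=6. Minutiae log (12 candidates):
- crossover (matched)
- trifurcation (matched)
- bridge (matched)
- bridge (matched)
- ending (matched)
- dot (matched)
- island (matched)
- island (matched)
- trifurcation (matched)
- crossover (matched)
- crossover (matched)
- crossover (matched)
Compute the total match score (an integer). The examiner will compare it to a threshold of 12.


Weighted minutiae match score:
  crossover: matched, +6 (running total 6)
  trifurcation: matched, +6 (running total 12)
  bridge: matched, +4 (running total 16)
  bridge: matched, +4 (running total 20)
  ending: matched, +2 (running total 22)
  dot: matched, +5 (running total 27)
  island: matched, +4 (running total 31)
  island: matched, +4 (running total 35)
  trifurcation: matched, +6 (running total 41)
  crossover: matched, +6 (running total 47)
  crossover: matched, +6 (running total 53)
  crossover: matched, +6 (running total 59)
Total score = 59
Threshold = 12; verdict = identification

59


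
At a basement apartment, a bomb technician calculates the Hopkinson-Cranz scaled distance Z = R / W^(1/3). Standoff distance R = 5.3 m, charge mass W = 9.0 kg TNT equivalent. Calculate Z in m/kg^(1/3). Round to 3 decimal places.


Scaled distance calculation:
W^(1/3) = 9.0^(1/3) = 2.080084
Z = R / W^(1/3) = 5.3 / 2.080084
Z = 2.548 m/kg^(1/3)

2.548


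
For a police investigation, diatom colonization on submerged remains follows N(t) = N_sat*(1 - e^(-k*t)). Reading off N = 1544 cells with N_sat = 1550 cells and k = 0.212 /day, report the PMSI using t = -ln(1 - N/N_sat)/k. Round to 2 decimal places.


PMSI from diatom colonization curve:
N / N_sat = 1544 / 1550 = 0.996129
1 - N/N_sat = 0.003871
ln(1 - N/N_sat) = -5.554242
t = -ln(1 - N/N_sat) / k = -(-5.554242) / 0.212 = 26.20 days

26.20


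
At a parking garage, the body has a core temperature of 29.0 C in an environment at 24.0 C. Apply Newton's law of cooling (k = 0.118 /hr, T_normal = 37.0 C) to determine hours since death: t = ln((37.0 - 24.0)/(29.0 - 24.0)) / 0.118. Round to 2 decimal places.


Using Newton's law of cooling:
t = ln((T_normal - T_ambient) / (T_body - T_ambient)) / k
T_normal - T_ambient = 13.0
T_body - T_ambient = 5.0
Ratio = 2.6
ln(ratio) = 0.955511
t = 0.955511 / 0.118 = 8.10 hours

8.10


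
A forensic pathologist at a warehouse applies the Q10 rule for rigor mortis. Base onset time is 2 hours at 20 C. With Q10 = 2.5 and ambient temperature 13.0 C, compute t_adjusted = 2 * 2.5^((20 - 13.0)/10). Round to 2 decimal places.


Rigor mortis time adjustment:
Exponent = (T_ref - T_actual) / 10 = (20 - 13.0) / 10 = 0.7
Q10 factor = 2.5^0.7 = 1.89914
t_adjusted = 2 * 1.89914 = 3.80 hours

3.80


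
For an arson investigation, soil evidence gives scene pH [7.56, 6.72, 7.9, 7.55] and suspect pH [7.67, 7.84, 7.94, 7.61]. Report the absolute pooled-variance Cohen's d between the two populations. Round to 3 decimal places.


Pooled-variance Cohen's d for soil pH comparison:
Scene mean = 29.73 / 4 = 7.4325
Suspect mean = 31.06 / 4 = 7.765
Scene sample variance s_s^2 = 0.252092
Suspect sample variance s_c^2 = 0.0231
Pooled variance = ((n_s-1)*s_s^2 + (n_c-1)*s_c^2) / (n_s + n_c - 2) = 0.137596
Pooled SD = sqrt(0.137596) = 0.370939
Mean difference = -0.3325
|d| = |-0.3325| / 0.370939 = 0.896

0.896


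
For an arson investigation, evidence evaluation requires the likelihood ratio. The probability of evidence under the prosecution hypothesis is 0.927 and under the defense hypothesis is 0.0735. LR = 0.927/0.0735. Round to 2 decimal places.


Likelihood ratio calculation:
LR = P(E|Hp) / P(E|Hd)
LR = 0.927 / 0.0735
LR = 12.61

12.61


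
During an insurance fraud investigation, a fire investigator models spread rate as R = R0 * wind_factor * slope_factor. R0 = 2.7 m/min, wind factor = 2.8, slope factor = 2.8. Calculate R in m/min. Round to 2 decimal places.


Fire spread rate calculation:
R = R0 * wind_factor * slope_factor
= 2.7 * 2.8 * 2.8
= 7.56 * 2.8
= 21.17 m/min

21.17


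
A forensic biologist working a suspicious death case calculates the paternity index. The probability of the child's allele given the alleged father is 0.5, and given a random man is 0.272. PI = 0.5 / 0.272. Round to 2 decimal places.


Paternity Index calculation:
PI = P(allele|father) / P(allele|random)
PI = 0.5 / 0.272
PI = 1.84

1.84


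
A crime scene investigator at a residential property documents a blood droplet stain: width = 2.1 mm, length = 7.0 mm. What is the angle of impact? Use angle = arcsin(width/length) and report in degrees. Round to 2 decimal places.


Blood spatter impact angle calculation:
width / length = 2.1 / 7.0 = 0.3
angle = arcsin(0.3)
angle = 17.46 degrees

17.46


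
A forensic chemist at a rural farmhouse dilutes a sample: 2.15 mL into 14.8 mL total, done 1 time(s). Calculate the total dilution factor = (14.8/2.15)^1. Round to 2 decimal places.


Dilution factor calculation:
Single dilution = V_total / V_sample = 14.8 / 2.15 ≈ 6.883721
Number of dilutions = 1
Total DF = (14.8 / 2.15)^1 (full precision, rounded at the end) = 6.88

6.88


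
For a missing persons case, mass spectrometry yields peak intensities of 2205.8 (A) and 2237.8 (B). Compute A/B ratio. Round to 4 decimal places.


Spectral peak ratio:
Peak A = 2205.8 counts
Peak B = 2237.8 counts
Ratio = 2205.8 / 2237.8 = 0.9857

0.9857


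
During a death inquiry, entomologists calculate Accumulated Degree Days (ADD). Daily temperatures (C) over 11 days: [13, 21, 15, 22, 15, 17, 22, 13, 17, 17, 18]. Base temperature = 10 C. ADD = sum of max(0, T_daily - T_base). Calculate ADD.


Computing ADD day by day:
Day 1: max(0, 13 - 10) = 3
Day 2: max(0, 21 - 10) = 11
Day 3: max(0, 15 - 10) = 5
Day 4: max(0, 22 - 10) = 12
Day 5: max(0, 15 - 10) = 5
Day 6: max(0, 17 - 10) = 7
Day 7: max(0, 22 - 10) = 12
Day 8: max(0, 13 - 10) = 3
Day 9: max(0, 17 - 10) = 7
Day 10: max(0, 17 - 10) = 7
Day 11: max(0, 18 - 10) = 8
Total ADD = 80

80


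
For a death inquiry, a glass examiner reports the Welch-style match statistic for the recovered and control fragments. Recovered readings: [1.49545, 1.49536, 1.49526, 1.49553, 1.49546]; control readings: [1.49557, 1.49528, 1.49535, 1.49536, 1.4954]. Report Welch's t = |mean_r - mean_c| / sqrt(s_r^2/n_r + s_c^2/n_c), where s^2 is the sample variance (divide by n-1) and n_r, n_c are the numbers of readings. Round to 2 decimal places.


Welch's t-criterion for glass RI comparison:
Recovered mean = sum / n_r = 7.47706 / 5 = 1.495412
Control mean = sum / n_c = 7.47696 / 5 = 1.495392
Recovered sample variance s_r^2 = 1.087e-08
Control sample variance s_c^2 = 1.177e-08
Welch SE (unpooled) = sqrt(s_r^2/n_r + s_c^2/n_c) = sqrt(2.174e-09 + 2.354e-09) = sqrt(4.528e-09) = 6.72904e-05
|mean_r - mean_c| = 2e-05
t = 2e-05 / 6.72904e-05 = 0.30

0.30


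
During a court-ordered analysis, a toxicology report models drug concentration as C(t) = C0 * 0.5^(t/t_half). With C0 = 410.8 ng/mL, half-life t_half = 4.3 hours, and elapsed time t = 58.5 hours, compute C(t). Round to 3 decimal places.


Drug concentration decay:
Number of half-lives = t / t_half = 58.5 / 4.3 = 13.604651
Decay factor = 0.5^13.604651 = 0.00008028
C(t) = 410.8 * 0.00008028 = 0.033 ng/mL

0.033


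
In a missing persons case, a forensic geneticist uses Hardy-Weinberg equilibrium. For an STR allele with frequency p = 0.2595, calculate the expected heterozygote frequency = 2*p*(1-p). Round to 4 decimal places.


Hardy-Weinberg heterozygote frequency:
q = 1 - p = 1 - 0.2595 = 0.7405
2pq = 2 * 0.2595 * 0.7405 = 0.3843

0.3843


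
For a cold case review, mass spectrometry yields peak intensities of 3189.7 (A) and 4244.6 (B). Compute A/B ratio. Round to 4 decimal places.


Spectral peak ratio:
Peak A = 3189.7 counts
Peak B = 4244.6 counts
Ratio = 3189.7 / 4244.6 = 0.7515

0.7515


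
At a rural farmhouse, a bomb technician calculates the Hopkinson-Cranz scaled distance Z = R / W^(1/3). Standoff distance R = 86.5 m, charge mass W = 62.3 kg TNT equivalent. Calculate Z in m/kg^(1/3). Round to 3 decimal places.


Scaled distance calculation:
W^(1/3) = 62.3^(1/3) = 3.964265
Z = R / W^(1/3) = 86.5 / 3.964265
Z = 21.820 m/kg^(1/3)

21.820


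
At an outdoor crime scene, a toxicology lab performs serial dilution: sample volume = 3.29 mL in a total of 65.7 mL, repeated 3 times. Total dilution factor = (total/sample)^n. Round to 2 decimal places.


Dilution factor calculation:
Single dilution = V_total / V_sample = 65.7 / 3.29 ≈ 19.969605
Number of dilutions = 3
Total DF = (65.7 / 3.29)^3 (full precision, rounded at the end) = 7963.58

7963.58


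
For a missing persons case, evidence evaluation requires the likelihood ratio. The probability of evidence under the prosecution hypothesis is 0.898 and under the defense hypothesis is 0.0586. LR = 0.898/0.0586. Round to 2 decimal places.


Likelihood ratio calculation:
LR = P(E|Hp) / P(E|Hd)
LR = 0.898 / 0.0586
LR = 15.32

15.32


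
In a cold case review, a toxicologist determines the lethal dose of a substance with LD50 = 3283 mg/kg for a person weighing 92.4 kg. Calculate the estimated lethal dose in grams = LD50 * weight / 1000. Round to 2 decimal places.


Lethal dose calculation:
Lethal dose = LD50 * body_weight / 1000
= 3283 * 92.4 / 1000
= 303349.2 / 1000
= 303.35 g

303.35


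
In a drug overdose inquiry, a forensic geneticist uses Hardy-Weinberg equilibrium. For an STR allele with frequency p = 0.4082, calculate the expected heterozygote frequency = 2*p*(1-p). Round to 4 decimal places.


Hardy-Weinberg heterozygote frequency:
q = 1 - p = 1 - 0.4082 = 0.5918
2pq = 2 * 0.4082 * 0.5918 = 0.4831

0.4831


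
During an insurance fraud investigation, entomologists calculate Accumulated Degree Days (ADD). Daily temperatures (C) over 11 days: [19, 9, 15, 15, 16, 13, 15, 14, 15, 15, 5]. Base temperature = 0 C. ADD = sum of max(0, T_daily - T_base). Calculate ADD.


Computing ADD day by day:
Day 1: max(0, 19 - 0) = 19
Day 2: max(0, 9 - 0) = 9
Day 3: max(0, 15 - 0) = 15
Day 4: max(0, 15 - 0) = 15
Day 5: max(0, 16 - 0) = 16
Day 6: max(0, 13 - 0) = 13
Day 7: max(0, 15 - 0) = 15
Day 8: max(0, 14 - 0) = 14
Day 9: max(0, 15 - 0) = 15
Day 10: max(0, 15 - 0) = 15
Day 11: max(0, 5 - 0) = 5
Total ADD = 151

151


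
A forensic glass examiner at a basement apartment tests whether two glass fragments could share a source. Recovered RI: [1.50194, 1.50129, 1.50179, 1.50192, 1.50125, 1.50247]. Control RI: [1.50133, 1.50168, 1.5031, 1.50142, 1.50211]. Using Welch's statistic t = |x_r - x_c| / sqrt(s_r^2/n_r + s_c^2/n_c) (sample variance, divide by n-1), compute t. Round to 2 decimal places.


Welch's t-criterion for glass RI comparison:
Recovered mean = sum / n_r = 9.01066 / 6 = 1.5017767
Control mean = sum / n_c = 7.50964 / 5 = 1.501928
Recovered sample variance s_r^2 = 2.08467e-07
Control sample variance s_c^2 = 5.2097e-07
Welch SE (unpooled) = sqrt(s_r^2/n_r + s_c^2/n_c) = sqrt(3.47444e-08 + 1.04194e-07) = sqrt(1.38938e-07) = 0.000372744
|mean_r - mean_c| = 0.000151333
t = 0.000151333 / 0.000372744 = 0.41

0.41


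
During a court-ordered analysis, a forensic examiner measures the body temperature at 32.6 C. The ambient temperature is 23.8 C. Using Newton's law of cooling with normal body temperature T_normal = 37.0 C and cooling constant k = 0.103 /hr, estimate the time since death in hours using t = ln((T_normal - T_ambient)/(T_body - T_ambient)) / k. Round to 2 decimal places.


Using Newton's law of cooling:
t = ln((T_normal - T_ambient) / (T_body - T_ambient)) / k
T_normal - T_ambient = 13.2
T_body - T_ambient = 8.8
Ratio = 1.5
ln(ratio) = 0.405465
t = 0.405465 / 0.103 = 3.94 hours

3.94


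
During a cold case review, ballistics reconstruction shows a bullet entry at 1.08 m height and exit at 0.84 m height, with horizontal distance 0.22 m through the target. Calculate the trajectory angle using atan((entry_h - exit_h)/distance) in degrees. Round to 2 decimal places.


Bullet trajectory angle:
Height difference = 1.08 - 0.84 = 0.24 m
angle = atan(0.24 / 0.22)
angle = atan(1.090909)
angle = 47.49 degrees

47.49


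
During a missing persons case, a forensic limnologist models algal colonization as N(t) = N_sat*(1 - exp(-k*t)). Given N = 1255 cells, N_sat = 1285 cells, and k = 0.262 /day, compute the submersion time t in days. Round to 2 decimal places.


PMSI from diatom colonization curve:
N / N_sat = 1255 / 1285 = 0.976654
1 - N/N_sat = 0.023346
ln(1 - N/N_sat) = -3.75733
t = -ln(1 - N/N_sat) / k = -(-3.75733) / 0.262 = 14.34 days

14.34


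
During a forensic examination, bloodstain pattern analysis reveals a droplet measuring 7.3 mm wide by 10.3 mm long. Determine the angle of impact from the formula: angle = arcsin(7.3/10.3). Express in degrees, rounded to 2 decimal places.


Blood spatter impact angle calculation:
width / length = 7.3 / 10.3 = 0.708738
angle = arcsin(0.708738)
angle = 45.13 degrees

45.13


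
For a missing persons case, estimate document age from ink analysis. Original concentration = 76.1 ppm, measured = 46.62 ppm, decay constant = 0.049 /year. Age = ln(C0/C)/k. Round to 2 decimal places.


Document age estimation:
C0/C = 76.1 / 46.62 = 1.632347
ln(C0/C) = 0.490019
t = 0.490019 / 0.049 = 10.00 years

10.00


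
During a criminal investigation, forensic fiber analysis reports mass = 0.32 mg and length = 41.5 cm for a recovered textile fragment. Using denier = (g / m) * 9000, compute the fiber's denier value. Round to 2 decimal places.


Denier calculation:
Mass in grams = 0.32 mg / 1000 = 0.00032 g
Length in meters = 41.5 cm / 100 = 0.415 m
Linear density = mass / length = 0.00032 / 0.415 = 0.00077108 g/m
Denier = (g/m) * 9000 = 0.00077108 * 9000 = 6.94

6.94


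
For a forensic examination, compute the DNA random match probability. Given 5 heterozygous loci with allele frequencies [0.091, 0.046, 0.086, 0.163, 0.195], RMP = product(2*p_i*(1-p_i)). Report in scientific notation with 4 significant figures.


Computing RMP for 5 loci:
Locus 1: 2 * 0.091 * 0.909 = 0.165438
Locus 2: 2 * 0.046 * 0.954 = 0.087768
Locus 3: 2 * 0.086 * 0.914 = 0.157208
Locus 4: 2 * 0.163 * 0.837 = 0.272862
Locus 5: 2 * 0.195 * 0.805 = 0.31395
RMP = 1.955e-04

1.955e-04


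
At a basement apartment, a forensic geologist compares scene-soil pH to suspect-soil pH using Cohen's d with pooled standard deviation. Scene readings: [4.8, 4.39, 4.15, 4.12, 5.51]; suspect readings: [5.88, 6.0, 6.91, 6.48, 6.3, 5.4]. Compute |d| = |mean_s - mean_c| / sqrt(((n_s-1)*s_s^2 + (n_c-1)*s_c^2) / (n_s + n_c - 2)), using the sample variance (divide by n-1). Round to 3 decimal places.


Pooled-variance Cohen's d for soil pH comparison:
Scene mean = 22.97 / 5 = 4.594
Suspect mean = 36.97 / 6 = 6.161667
Scene sample variance s_s^2 = 0.33623
Suspect sample variance s_c^2 = 0.273217
Pooled variance = ((n_s-1)*s_s^2 + (n_c-1)*s_c^2) / (n_s + n_c - 2) = 0.301223
Pooled SD = sqrt(0.301223) = 0.548838
Mean difference = -1.567667
|d| = |-1.567667| / 0.548838 = 2.856

2.856


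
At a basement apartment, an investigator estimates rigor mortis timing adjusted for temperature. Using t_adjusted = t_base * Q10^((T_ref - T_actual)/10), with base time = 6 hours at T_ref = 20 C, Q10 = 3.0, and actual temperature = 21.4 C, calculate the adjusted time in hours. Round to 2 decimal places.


Rigor mortis time adjustment:
Exponent = (T_ref - T_actual) / 10 = (20 - 21.4) / 10 = -0.14
Q10 factor = 3.0^-0.14 = 0.85744
t_adjusted = 6 * 0.85744 = 5.14 hours

5.14


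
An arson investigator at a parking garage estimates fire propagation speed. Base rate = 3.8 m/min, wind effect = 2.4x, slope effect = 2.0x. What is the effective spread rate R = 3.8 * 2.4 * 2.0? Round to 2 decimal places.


Fire spread rate calculation:
R = R0 * wind_factor * slope_factor
= 3.8 * 2.4 * 2.0
= 9.12 * 2.0
= 18.24 m/min

18.24


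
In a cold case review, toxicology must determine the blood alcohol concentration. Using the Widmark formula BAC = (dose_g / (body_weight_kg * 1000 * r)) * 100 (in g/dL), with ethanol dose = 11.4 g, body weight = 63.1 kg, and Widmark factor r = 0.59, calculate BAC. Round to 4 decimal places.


Applying the Widmark formula:
BAC = (dose_g / (body_wt * 1000 * r)) * 100
Denominator = 63.1 * 1000 * 0.59 = 37229
BAC = (11.4 / 37229) * 100
BAC = 0.0306 g/dL

0.0306


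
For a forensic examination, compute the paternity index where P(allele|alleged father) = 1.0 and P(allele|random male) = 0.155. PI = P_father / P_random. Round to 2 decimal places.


Paternity Index calculation:
PI = P(allele|father) / P(allele|random)
PI = 1.0 / 0.155
PI = 6.45

6.45


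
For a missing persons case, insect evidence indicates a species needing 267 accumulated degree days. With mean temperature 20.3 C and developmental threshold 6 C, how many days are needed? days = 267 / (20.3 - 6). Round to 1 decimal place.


Insect development time:
Effective temperature = avg_temp - T_base = 20.3 - 6 = 14.3 C
Days = ADD / effective_temp = 267 / 14.3 = 18.7 days

18.7


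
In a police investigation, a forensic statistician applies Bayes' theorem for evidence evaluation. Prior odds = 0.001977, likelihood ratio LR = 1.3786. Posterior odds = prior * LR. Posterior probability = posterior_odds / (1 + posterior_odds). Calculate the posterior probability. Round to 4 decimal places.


Bayesian evidence evaluation:
Posterior odds = prior_odds * LR = 0.001977 * 1.3786 = 0.002725492
Posterior probability = posterior_odds / (1 + posterior_odds)
= 0.002725492 / (1 + 0.002725492)
= 0.002725492 / 1.002725492
= 0.0027

0.0027


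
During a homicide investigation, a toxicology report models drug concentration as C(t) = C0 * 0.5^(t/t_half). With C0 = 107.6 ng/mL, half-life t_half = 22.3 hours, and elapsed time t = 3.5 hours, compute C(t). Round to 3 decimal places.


Drug concentration decay:
Number of half-lives = t / t_half = 3.5 / 22.3 = 0.156951
Decay factor = 0.5^0.156951 = 0.89691862
C(t) = 107.6 * 0.89691862 = 96.508 ng/mL

96.508


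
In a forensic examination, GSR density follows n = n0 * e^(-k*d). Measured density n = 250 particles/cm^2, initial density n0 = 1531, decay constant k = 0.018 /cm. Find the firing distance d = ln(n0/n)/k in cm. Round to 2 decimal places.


GSR distance calculation:
n0/n = 1531 / 250 = 6.124
ln(n0/n) = 1.812215
d = 1.812215 / 0.018 = 100.68 cm

100.68


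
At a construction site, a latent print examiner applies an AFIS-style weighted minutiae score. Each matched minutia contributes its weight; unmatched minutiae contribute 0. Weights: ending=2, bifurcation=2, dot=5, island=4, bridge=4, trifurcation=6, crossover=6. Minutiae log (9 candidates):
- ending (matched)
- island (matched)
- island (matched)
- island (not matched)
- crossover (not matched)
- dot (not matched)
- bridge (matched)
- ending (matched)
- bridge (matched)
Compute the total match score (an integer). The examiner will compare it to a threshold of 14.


Weighted minutiae match score:
  ending: matched, +2 (running total 2)
  island: matched, +4 (running total 6)
  island: matched, +4 (running total 10)
  island: not matched, +0
  crossover: not matched, +0
  dot: not matched, +0
  bridge: matched, +4 (running total 14)
  ending: matched, +2 (running total 16)
  bridge: matched, +4 (running total 20)
Total score = 20
Threshold = 14; verdict = identification

20


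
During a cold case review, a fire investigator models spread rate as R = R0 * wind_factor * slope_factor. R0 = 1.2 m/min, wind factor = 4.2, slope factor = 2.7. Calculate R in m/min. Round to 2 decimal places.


Fire spread rate calculation:
R = R0 * wind_factor * slope_factor
= 1.2 * 4.2 * 2.7
= 5.04 * 2.7
= 13.61 m/min

13.61


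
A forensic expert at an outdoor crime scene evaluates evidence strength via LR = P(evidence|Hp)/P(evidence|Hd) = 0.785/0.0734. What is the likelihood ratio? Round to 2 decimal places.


Likelihood ratio calculation:
LR = P(E|Hp) / P(E|Hd)
LR = 0.785 / 0.0734
LR = 10.69

10.69


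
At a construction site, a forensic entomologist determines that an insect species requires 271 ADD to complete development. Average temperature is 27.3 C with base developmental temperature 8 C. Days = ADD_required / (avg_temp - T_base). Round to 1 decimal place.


Insect development time:
Effective temperature = avg_temp - T_base = 27.3 - 8 = 19.3 C
Days = ADD / effective_temp = 271 / 19.3 = 14.0 days

14.0


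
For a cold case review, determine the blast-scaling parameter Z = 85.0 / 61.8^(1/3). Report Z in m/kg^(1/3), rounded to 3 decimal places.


Scaled distance calculation:
W^(1/3) = 61.8^(1/3) = 3.953631
Z = R / W^(1/3) = 85.0 / 3.953631
Z = 21.499 m/kg^(1/3)

21.499


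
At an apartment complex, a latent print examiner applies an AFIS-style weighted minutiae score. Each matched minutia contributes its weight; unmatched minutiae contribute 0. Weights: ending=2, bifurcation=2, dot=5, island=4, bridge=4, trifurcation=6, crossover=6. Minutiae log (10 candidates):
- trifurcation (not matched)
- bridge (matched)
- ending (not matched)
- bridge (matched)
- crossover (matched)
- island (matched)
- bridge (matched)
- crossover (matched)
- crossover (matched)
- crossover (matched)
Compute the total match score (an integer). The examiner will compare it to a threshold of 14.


Weighted minutiae match score:
  trifurcation: not matched, +0
  bridge: matched, +4 (running total 4)
  ending: not matched, +0
  bridge: matched, +4 (running total 8)
  crossover: matched, +6 (running total 14)
  island: matched, +4 (running total 18)
  bridge: matched, +4 (running total 22)
  crossover: matched, +6 (running total 28)
  crossover: matched, +6 (running total 34)
  crossover: matched, +6 (running total 40)
Total score = 40
Threshold = 14; verdict = identification

40


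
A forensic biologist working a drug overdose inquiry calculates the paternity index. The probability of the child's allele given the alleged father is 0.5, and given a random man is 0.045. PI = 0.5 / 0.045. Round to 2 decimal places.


Paternity Index calculation:
PI = P(allele|father) / P(allele|random)
PI = 0.5 / 0.045
PI = 11.11

11.11


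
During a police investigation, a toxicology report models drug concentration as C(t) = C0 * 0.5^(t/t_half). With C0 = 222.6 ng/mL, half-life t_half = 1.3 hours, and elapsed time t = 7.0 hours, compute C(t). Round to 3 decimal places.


Drug concentration decay:
Number of half-lives = t / t_half = 7.0 / 1.3 = 5.384615
Decay factor = 0.5^5.384615 = 0.02393698
C(t) = 222.6 * 0.02393698 = 5.328 ng/mL

5.328


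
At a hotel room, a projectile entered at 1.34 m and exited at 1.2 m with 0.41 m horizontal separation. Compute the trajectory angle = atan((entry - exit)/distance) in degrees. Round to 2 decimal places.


Bullet trajectory angle:
Height difference = 1.34 - 1.2 = 0.14 m
angle = atan(0.14 / 0.41)
angle = atan(0.341463)
angle = 18.85 degrees

18.85


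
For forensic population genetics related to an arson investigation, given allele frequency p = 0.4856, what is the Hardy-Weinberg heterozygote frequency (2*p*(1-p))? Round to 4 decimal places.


Hardy-Weinberg heterozygote frequency:
q = 1 - p = 1 - 0.4856 = 0.5144
2pq = 2 * 0.4856 * 0.5144 = 0.4996

0.4996


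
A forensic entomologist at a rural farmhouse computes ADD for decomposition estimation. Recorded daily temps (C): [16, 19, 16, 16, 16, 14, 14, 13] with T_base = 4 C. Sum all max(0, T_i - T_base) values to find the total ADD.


Computing ADD day by day:
Day 1: max(0, 16 - 4) = 12
Day 2: max(0, 19 - 4) = 15
Day 3: max(0, 16 - 4) = 12
Day 4: max(0, 16 - 4) = 12
Day 5: max(0, 16 - 4) = 12
Day 6: max(0, 14 - 4) = 10
Day 7: max(0, 14 - 4) = 10
Day 8: max(0, 13 - 4) = 9
Total ADD = 92

92


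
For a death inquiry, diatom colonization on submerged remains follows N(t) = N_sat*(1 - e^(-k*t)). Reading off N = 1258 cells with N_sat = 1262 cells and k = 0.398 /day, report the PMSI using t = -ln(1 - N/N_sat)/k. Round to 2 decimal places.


PMSI from diatom colonization curve:
N / N_sat = 1258 / 1262 = 0.99683
1 - N/N_sat = 0.00317
ln(1 - N/N_sat) = -5.754024
t = -ln(1 - N/N_sat) / k = -(-5.754024) / 0.398 = 14.46 days

14.46
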